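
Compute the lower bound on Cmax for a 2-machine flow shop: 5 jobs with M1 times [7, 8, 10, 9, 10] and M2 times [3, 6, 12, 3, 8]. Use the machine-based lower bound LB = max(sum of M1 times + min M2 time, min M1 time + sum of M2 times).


LB1 = sum(M1 times) + min(M2 times) = 44 + 3 = 47
LB2 = min(M1 times) + sum(M2 times) = 7 + 32 = 39
Lower bound = max(LB1, LB2) = max(47, 39) = 47

47


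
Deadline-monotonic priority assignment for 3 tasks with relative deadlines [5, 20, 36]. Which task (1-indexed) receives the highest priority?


Sort tasks by relative deadline (ascending):
  Task 1: deadline = 5
  Task 2: deadline = 20
  Task 3: deadline = 36
Priority order (highest first): [1, 2, 3]
Highest priority task = 1

1


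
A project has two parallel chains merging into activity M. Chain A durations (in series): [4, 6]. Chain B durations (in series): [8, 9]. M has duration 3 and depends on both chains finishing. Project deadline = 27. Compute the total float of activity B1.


Forward pass: ES(B1) = sum of predecessors on chain B = 0
EF = ES + duration = 0 + 8 = 8
Backward pass: LF(M) = deadline = 27; LS(M) = 27 - 3 = 24
LF(B1) = LS(M) - sum(successors on chain B) = 24 - 9 = 15
LS = LF - duration = 15 - 8 = 7
Total float = LS - ES = 7 - 0 = 7

7


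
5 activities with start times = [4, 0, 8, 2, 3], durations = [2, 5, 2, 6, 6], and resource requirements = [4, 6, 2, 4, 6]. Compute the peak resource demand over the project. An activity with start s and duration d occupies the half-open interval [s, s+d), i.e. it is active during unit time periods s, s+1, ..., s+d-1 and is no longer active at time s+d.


Each activity i is active on [start_i, start_i + duration_i).
Compute total resource usage per time slot:
  t=0: active resources = [6], total = 6
  t=1: active resources = [6], total = 6
  t=2: active resources = [6, 4], total = 10
  t=3: active resources = [6, 4, 6], total = 16
  t=4: active resources = [4, 6, 4, 6], total = 20
  t=5: active resources = [4, 4, 6], total = 14
  t=6: active resources = [4, 6], total = 10
  t=7: active resources = [4, 6], total = 10
  t=8: active resources = [2, 6], total = 8
  t=9: active resources = [2], total = 2
Peak resource demand = 20

20


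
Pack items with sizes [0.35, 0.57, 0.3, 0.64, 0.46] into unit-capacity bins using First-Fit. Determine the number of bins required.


Place items sequentially using First-Fit:
  Item 0.35 -> new Bin 1
  Item 0.57 -> Bin 1 (now 0.92)
  Item 0.3 -> new Bin 2
  Item 0.64 -> Bin 2 (now 0.94)
  Item 0.46 -> new Bin 3
Total bins used = 3

3


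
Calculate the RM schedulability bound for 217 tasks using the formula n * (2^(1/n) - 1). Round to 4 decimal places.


Compute 2^(1/217) = 1.0031993336
Subtract 1: 1.0031993336 - 1 = 0.0031993336
Multiply by n: 217 * 0.0031993336 = 0.6942553912
Round to 4 dp: 0.6943

0.6943


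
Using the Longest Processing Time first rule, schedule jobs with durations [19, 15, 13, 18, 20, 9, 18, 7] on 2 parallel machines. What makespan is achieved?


Sort jobs in decreasing order (LPT): [20, 19, 18, 18, 15, 13, 9, 7]
Assign each job to the least loaded machine:
  Machine 1: jobs [20, 18, 13, 9], load = 60
  Machine 2: jobs [19, 18, 15, 7], load = 59
Makespan = max load = 60

60


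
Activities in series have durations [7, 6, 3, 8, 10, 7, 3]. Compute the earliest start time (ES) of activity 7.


Activity 7 starts after activities 1 through 6 complete.
Predecessor durations: [7, 6, 3, 8, 10, 7]
ES = 7 + 6 + 3 + 8 + 10 + 7 = 41

41


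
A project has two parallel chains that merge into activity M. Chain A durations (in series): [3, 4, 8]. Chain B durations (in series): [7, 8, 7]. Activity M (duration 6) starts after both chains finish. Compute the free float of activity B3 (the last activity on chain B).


ES(B3) = sum of predecessors on chain B = 15
EF(B3) = ES + duration = 15 + 7 = 22
Successor of B3 is M. ES(M) = max(sum(A), sum(B)) = max(15, 22) = 22
Free float = ES(successor) - EF(current) = 22 - 22 = 0

0


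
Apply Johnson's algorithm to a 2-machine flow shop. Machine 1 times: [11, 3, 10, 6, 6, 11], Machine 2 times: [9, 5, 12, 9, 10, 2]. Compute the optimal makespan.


Apply Johnson's rule:
  Group 1 (a <= b): [(2, 3, 5), (4, 6, 9), (5, 6, 10), (3, 10, 12)]
  Group 2 (a > b): [(1, 11, 9), (6, 11, 2)]
Optimal job order: [2, 4, 5, 3, 1, 6]
Schedule:
  Job 2: M1 done at 3, M2 done at 8
  Job 4: M1 done at 9, M2 done at 18
  Job 5: M1 done at 15, M2 done at 28
  Job 3: M1 done at 25, M2 done at 40
  Job 1: M1 done at 36, M2 done at 49
  Job 6: M1 done at 47, M2 done at 51
Makespan = 51

51


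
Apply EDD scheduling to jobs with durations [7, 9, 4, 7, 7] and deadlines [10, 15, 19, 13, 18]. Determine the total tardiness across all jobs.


Sort by due date (EDD order): [(7, 10), (7, 13), (9, 15), (7, 18), (4, 19)]
Compute completion times and tardiness:
  Job 1: p=7, d=10, C=7, tardiness=max(0,7-10)=0
  Job 2: p=7, d=13, C=14, tardiness=max(0,14-13)=1
  Job 3: p=9, d=15, C=23, tardiness=max(0,23-15)=8
  Job 4: p=7, d=18, C=30, tardiness=max(0,30-18)=12
  Job 5: p=4, d=19, C=34, tardiness=max(0,34-19)=15
Total tardiness = 36

36


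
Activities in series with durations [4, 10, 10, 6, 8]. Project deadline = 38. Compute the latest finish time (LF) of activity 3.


LF(activity 3) = deadline - sum of successor durations
Successors: activities 4 through 5 with durations [6, 8]
Sum of successor durations = 14
LF = 38 - 14 = 24

24


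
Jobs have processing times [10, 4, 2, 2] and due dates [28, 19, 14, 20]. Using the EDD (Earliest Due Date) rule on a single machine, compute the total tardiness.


Sort by due date (EDD order): [(2, 14), (4, 19), (2, 20), (10, 28)]
Compute completion times and tardiness:
  Job 1: p=2, d=14, C=2, tardiness=max(0,2-14)=0
  Job 2: p=4, d=19, C=6, tardiness=max(0,6-19)=0
  Job 3: p=2, d=20, C=8, tardiness=max(0,8-20)=0
  Job 4: p=10, d=28, C=18, tardiness=max(0,18-28)=0
Total tardiness = 0

0


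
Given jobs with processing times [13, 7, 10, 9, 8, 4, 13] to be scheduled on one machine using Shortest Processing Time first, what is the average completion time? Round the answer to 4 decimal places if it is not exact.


Sort jobs by processing time (SPT order): [4, 7, 8, 9, 10, 13, 13]
Compute completion times sequentially:
  Job 1: processing = 4, completes at 4
  Job 2: processing = 7, completes at 11
  Job 3: processing = 8, completes at 19
  Job 4: processing = 9, completes at 28
  Job 5: processing = 10, completes at 38
  Job 6: processing = 13, completes at 51
  Job 7: processing = 13, completes at 64
Sum of completion times = 215
Average completion time = 215/7 = 30.7143

30.7143


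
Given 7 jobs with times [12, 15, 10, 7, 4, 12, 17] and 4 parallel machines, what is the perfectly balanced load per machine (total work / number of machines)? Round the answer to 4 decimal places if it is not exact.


Total processing time = 12 + 15 + 10 + 7 + 4 + 12 + 17 = 77
Number of machines = 4
Ideal balanced load = 77 / 4 = 19.25

19.25


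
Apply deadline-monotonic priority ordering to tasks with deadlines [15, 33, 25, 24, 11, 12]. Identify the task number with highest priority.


Sort tasks by relative deadline (ascending):
  Task 5: deadline = 11
  Task 6: deadline = 12
  Task 1: deadline = 15
  Task 4: deadline = 24
  Task 3: deadline = 25
  Task 2: deadline = 33
Priority order (highest first): [5, 6, 1, 4, 3, 2]
Highest priority task = 5

5


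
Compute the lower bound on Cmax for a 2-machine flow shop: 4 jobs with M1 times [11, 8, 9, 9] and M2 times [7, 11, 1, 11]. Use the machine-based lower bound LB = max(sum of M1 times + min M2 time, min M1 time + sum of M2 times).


LB1 = sum(M1 times) + min(M2 times) = 37 + 1 = 38
LB2 = min(M1 times) + sum(M2 times) = 8 + 30 = 38
Lower bound = max(LB1, LB2) = max(38, 38) = 38

38


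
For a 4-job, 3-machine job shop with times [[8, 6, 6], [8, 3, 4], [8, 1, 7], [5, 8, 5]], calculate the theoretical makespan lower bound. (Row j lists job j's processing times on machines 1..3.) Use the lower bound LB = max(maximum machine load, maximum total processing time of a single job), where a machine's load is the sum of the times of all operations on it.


Machine loads:
  Machine 1: 8 + 8 + 8 + 5 = 29
  Machine 2: 6 + 3 + 1 + 8 = 18
  Machine 3: 6 + 4 + 7 + 5 = 22
Max machine load = 29
Job totals:
  Job 1: 20
  Job 2: 15
  Job 3: 16
  Job 4: 18
Max job total = 20
Lower bound = max(29, 20) = 29

29


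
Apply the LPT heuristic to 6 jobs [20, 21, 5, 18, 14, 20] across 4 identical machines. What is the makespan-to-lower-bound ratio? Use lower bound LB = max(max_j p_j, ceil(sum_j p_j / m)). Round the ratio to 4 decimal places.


LPT order: [21, 20, 20, 18, 14, 5]
Machine loads after assignment: [21, 25, 20, 32]
LPT makespan = 32
Lower bound = max(max_job, ceil(total/4)) = max(21, 25) = 25
Ratio = 32 / 25 = 1.28

1.28


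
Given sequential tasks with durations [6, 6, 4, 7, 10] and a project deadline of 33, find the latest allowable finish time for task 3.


LF(activity 3) = deadline - sum of successor durations
Successors: activities 4 through 5 with durations [7, 10]
Sum of successor durations = 17
LF = 33 - 17 = 16

16


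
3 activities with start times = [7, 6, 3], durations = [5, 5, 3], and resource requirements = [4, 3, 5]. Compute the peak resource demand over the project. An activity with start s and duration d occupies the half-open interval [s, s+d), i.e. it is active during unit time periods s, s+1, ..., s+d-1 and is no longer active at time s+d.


Each activity i is active on [start_i, start_i + duration_i).
Compute total resource usage per time slot:
  t=0: active resources = [], total = 0
  t=1: active resources = [], total = 0
  t=2: active resources = [], total = 0
  t=3: active resources = [5], total = 5
  t=4: active resources = [5], total = 5
  t=5: active resources = [5], total = 5
  t=6: active resources = [3], total = 3
  t=7: active resources = [4, 3], total = 7
  t=8: active resources = [4, 3], total = 7
  t=9: active resources = [4, 3], total = 7
  t=10: active resources = [4, 3], total = 7
  t=11: active resources = [4], total = 4
Peak resource demand = 7

7


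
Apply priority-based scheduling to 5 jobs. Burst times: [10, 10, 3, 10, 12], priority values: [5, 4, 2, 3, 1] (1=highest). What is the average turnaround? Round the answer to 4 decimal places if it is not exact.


Sort by priority (ascending = highest first):
Order: [(1, 12), (2, 3), (3, 10), (4, 10), (5, 10)]
Completion times:
  Priority 1, burst=12, C=12
  Priority 2, burst=3, C=15
  Priority 3, burst=10, C=25
  Priority 4, burst=10, C=35
  Priority 5, burst=10, C=45
Average turnaround = 132/5 = 26.4

26.4


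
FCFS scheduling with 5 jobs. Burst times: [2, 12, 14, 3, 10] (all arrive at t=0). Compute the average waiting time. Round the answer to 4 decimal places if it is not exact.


FCFS order (as given): [2, 12, 14, 3, 10]
Waiting times:
  Job 1: wait = 0
  Job 2: wait = 2
  Job 3: wait = 14
  Job 4: wait = 28
  Job 5: wait = 31
Sum of waiting times = 75
Average waiting time = 75/5 = 15.0

15.0


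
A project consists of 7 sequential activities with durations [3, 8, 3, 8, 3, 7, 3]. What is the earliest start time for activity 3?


Activity 3 starts after activities 1 through 2 complete.
Predecessor durations: [3, 8]
ES = 3 + 8 = 11

11


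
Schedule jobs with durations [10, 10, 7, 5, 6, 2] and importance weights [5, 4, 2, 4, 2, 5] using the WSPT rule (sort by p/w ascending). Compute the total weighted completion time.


Compute p/w ratios and sort ascending (WSPT): [(2, 5), (5, 4), (10, 5), (10, 4), (6, 2), (7, 2)]
Compute weighted completion times:
  Job (p=2,w=5): C=2, w*C=5*2=10
  Job (p=5,w=4): C=7, w*C=4*7=28
  Job (p=10,w=5): C=17, w*C=5*17=85
  Job (p=10,w=4): C=27, w*C=4*27=108
  Job (p=6,w=2): C=33, w*C=2*33=66
  Job (p=7,w=2): C=40, w*C=2*40=80
Total weighted completion time = 377

377


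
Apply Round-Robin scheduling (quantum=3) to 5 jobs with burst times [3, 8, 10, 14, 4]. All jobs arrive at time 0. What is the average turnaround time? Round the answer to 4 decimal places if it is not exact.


Time quantum = 3
Execution trace:
  J1 runs 3 units, time = 3
  J2 runs 3 units, time = 6
  J3 runs 3 units, time = 9
  J4 runs 3 units, time = 12
  J5 runs 3 units, time = 15
  J2 runs 3 units, time = 18
  J3 runs 3 units, time = 21
  J4 runs 3 units, time = 24
  J5 runs 1 units, time = 25
  J2 runs 2 units, time = 27
  J3 runs 3 units, time = 30
  J4 runs 3 units, time = 33
  J3 runs 1 units, time = 34
  J4 runs 3 units, time = 37
  J4 runs 2 units, time = 39
Finish times: [3, 27, 34, 39, 25]
Average turnaround = 128/5 = 25.6

25.6


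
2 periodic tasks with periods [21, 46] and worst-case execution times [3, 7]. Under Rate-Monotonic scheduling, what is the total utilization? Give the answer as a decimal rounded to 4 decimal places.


Compute individual utilizations (exact fractions):
  Task 1: C/T = 3/21 = 1/7 (approx. 0.1429)
  Task 2: C/T = 7/46 (approx. 0.1522)
Total utilization U = 1/7 + 7/46 = 95/322
Rounded to 4 decimal places: U = 0.2950
RM (Liu & Layland) bound for 2 tasks = 0.828427; compare with U = 95/322 (approx. 0.295031)
U <= bound, so schedulable by RM sufficient condition.

0.2950


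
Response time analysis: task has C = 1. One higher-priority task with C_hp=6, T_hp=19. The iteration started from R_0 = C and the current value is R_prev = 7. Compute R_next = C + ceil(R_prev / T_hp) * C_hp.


R_next = C + ceil(R_prev / T_hp) * C_hp
ceil(7 / 19) = ceil(0.3684) = 1
Interference = 1 * 6 = 6
R_next = 1 + 6 = 7
R_next = R_prev, so the iteration has converged (response time = 7).

7


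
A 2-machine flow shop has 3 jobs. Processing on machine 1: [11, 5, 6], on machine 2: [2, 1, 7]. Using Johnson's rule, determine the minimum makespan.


Apply Johnson's rule:
  Group 1 (a <= b): [(3, 6, 7)]
  Group 2 (a > b): [(1, 11, 2), (2, 5, 1)]
Optimal job order: [3, 1, 2]
Schedule:
  Job 3: M1 done at 6, M2 done at 13
  Job 1: M1 done at 17, M2 done at 19
  Job 2: M1 done at 22, M2 done at 23
Makespan = 23

23


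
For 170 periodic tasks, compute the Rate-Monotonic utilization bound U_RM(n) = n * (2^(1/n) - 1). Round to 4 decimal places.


Compute 2^(1/170) = 1.0040856600
Subtract 1: 1.0040856600 - 1 = 0.0040856600
Multiply by n: 170 * 0.0040856600 = 0.6945622000
Round to 4 dp: 0.6946

0.6946


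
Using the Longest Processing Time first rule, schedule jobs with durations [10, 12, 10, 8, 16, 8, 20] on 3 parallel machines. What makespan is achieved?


Sort jobs in decreasing order (LPT): [20, 16, 12, 10, 10, 8, 8]
Assign each job to the least loaded machine:
  Machine 1: jobs [20, 8], load = 28
  Machine 2: jobs [16, 10], load = 26
  Machine 3: jobs [12, 10, 8], load = 30
Makespan = max load = 30

30


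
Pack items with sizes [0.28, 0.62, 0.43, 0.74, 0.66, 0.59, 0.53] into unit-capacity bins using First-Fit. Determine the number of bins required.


Place items sequentially using First-Fit:
  Item 0.28 -> new Bin 1
  Item 0.62 -> Bin 1 (now 0.9)
  Item 0.43 -> new Bin 2
  Item 0.74 -> new Bin 3
  Item 0.66 -> new Bin 4
  Item 0.59 -> new Bin 5
  Item 0.53 -> Bin 2 (now 0.96)
Total bins used = 5

5


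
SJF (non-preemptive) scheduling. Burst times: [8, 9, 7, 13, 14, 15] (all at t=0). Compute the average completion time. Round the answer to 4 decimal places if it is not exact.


SJF order (ascending): [7, 8, 9, 13, 14, 15]
Completion times:
  Job 1: burst=7, C=7
  Job 2: burst=8, C=15
  Job 3: burst=9, C=24
  Job 4: burst=13, C=37
  Job 5: burst=14, C=51
  Job 6: burst=15, C=66
Average completion = 200/6 = 33.3333

33.3333


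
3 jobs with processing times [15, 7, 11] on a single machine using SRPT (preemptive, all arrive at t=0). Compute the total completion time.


Since all jobs arrive at t=0, SRPT equals SPT ordering.
SPT order: [7, 11, 15]
Completion times:
  Job 1: p=7, C=7
  Job 2: p=11, C=18
  Job 3: p=15, C=33
Total completion time = 7 + 18 + 33 = 58

58


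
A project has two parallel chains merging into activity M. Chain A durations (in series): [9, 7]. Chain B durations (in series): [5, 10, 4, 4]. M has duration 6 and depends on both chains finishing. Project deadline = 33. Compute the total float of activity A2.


Forward pass: ES(A2) = sum of predecessors on chain A = 9
EF = ES + duration = 9 + 7 = 16
Backward pass: LF(M) = deadline = 33; LS(M) = 33 - 6 = 27
LF(A2) = LS(M) - sum(successors on chain A) = 27 - 0 = 27
LS = LF - duration = 27 - 7 = 20
Total float = LS - ES = 20 - 9 = 11

11


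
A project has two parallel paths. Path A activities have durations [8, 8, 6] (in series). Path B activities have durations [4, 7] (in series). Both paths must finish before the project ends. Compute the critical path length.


Path A total = 8 + 8 + 6 = 22
Path B total = 4 + 7 = 11
Critical path = longest path = max(22, 11) = 22

22


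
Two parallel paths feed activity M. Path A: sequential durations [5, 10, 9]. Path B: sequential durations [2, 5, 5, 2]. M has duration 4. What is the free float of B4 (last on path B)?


ES(B4) = sum of predecessors on chain B = 12
EF(B4) = ES + duration = 12 + 2 = 14
Successor of B4 is M. ES(M) = max(sum(A), sum(B)) = max(24, 14) = 24
Free float = ES(successor) - EF(current) = 24 - 14 = 10

10


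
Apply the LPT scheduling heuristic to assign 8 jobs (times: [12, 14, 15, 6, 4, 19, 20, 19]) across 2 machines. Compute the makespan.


Sort jobs in decreasing order (LPT): [20, 19, 19, 15, 14, 12, 6, 4]
Assign each job to the least loaded machine:
  Machine 1: jobs [20, 15, 14, 6], load = 55
  Machine 2: jobs [19, 19, 12, 4], load = 54
Makespan = max load = 55

55


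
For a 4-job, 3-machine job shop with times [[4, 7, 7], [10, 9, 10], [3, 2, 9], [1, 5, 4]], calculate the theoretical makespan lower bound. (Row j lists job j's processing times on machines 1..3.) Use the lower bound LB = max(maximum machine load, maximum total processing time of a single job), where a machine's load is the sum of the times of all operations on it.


Machine loads:
  Machine 1: 4 + 10 + 3 + 1 = 18
  Machine 2: 7 + 9 + 2 + 5 = 23
  Machine 3: 7 + 10 + 9 + 4 = 30
Max machine load = 30
Job totals:
  Job 1: 18
  Job 2: 29
  Job 3: 14
  Job 4: 10
Max job total = 29
Lower bound = max(30, 29) = 30

30


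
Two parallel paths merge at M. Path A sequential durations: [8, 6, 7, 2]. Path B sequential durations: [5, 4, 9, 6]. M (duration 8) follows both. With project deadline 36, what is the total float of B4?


Forward pass: ES(B4) = sum of predecessors on chain B = 18
EF = ES + duration = 18 + 6 = 24
Backward pass: LF(M) = deadline = 36; LS(M) = 36 - 8 = 28
LF(B4) = LS(M) - sum(successors on chain B) = 28 - 0 = 28
LS = LF - duration = 28 - 6 = 22
Total float = LS - ES = 22 - 18 = 4

4


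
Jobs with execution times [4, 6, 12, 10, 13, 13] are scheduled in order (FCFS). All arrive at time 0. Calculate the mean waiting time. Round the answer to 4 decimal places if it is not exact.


FCFS order (as given): [4, 6, 12, 10, 13, 13]
Waiting times:
  Job 1: wait = 0
  Job 2: wait = 4
  Job 3: wait = 10
  Job 4: wait = 22
  Job 5: wait = 32
  Job 6: wait = 45
Sum of waiting times = 113
Average waiting time = 113/6 = 18.8333

18.8333


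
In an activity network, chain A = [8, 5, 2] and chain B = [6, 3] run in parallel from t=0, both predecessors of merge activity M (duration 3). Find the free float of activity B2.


ES(B2) = sum of predecessors on chain B = 6
EF(B2) = ES + duration = 6 + 3 = 9
Successor of B2 is M. ES(M) = max(sum(A), sum(B)) = max(15, 9) = 15
Free float = ES(successor) - EF(current) = 15 - 9 = 6

6


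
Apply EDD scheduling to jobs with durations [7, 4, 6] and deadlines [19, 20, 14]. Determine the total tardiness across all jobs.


Sort by due date (EDD order): [(6, 14), (7, 19), (4, 20)]
Compute completion times and tardiness:
  Job 1: p=6, d=14, C=6, tardiness=max(0,6-14)=0
  Job 2: p=7, d=19, C=13, tardiness=max(0,13-19)=0
  Job 3: p=4, d=20, C=17, tardiness=max(0,17-20)=0
Total tardiness = 0

0


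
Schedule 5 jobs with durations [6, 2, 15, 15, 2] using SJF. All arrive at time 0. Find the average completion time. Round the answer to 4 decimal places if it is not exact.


SJF order (ascending): [2, 2, 6, 15, 15]
Completion times:
  Job 1: burst=2, C=2
  Job 2: burst=2, C=4
  Job 3: burst=6, C=10
  Job 4: burst=15, C=25
  Job 5: burst=15, C=40
Average completion = 81/5 = 16.2

16.2


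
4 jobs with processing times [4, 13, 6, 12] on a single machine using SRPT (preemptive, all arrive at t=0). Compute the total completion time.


Since all jobs arrive at t=0, SRPT equals SPT ordering.
SPT order: [4, 6, 12, 13]
Completion times:
  Job 1: p=4, C=4
  Job 2: p=6, C=10
  Job 3: p=12, C=22
  Job 4: p=13, C=35
Total completion time = 4 + 10 + 22 + 35 = 71

71


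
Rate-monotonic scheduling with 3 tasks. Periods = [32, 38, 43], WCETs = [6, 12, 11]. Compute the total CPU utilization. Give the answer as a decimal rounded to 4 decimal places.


Compute individual utilizations (exact fractions):
  Task 1: C/T = 6/32 = 3/16 (approx. 0.1875)
  Task 2: C/T = 12/38 = 6/19 (approx. 0.3158)
  Task 3: C/T = 11/43 (approx. 0.2558)
Total utilization U = 3/16 + 6/19 + 11/43 = 9923/13072
Rounded to 4 decimal places: U = 0.7591
RM (Liu & Layland) bound for 3 tasks = 0.779763; compare with U = 9923/13072 (approx. 0.759103)
U <= bound, so schedulable by RM sufficient condition.

0.7591


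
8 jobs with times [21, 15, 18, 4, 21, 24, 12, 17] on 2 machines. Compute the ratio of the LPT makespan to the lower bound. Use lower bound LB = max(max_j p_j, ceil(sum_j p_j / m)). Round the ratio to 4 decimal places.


LPT order: [24, 21, 21, 18, 17, 15, 12, 4]
Machine loads after assignment: [63, 69]
LPT makespan = 69
Lower bound = max(max_job, ceil(total/2)) = max(24, 66) = 66
Ratio = 69 / 66 = 1.0455

1.0455


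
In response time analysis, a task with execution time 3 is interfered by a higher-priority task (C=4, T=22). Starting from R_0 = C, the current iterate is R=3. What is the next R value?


R_next = C + ceil(R_prev / T_hp) * C_hp
ceil(3 / 22) = ceil(0.1364) = 1
Interference = 1 * 4 = 4
R_next = 3 + 4 = 7

7


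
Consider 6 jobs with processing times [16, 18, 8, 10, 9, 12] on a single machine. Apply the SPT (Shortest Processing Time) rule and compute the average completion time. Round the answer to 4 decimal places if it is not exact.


Sort jobs by processing time (SPT order): [8, 9, 10, 12, 16, 18]
Compute completion times sequentially:
  Job 1: processing = 8, completes at 8
  Job 2: processing = 9, completes at 17
  Job 3: processing = 10, completes at 27
  Job 4: processing = 12, completes at 39
  Job 5: processing = 16, completes at 55
  Job 6: processing = 18, completes at 73
Sum of completion times = 219
Average completion time = 219/6 = 36.5

36.5


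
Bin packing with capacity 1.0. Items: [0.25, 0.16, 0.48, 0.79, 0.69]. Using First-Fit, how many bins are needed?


Place items sequentially using First-Fit:
  Item 0.25 -> new Bin 1
  Item 0.16 -> Bin 1 (now 0.41)
  Item 0.48 -> Bin 1 (now 0.89)
  Item 0.79 -> new Bin 2
  Item 0.69 -> new Bin 3
Total bins used = 3

3


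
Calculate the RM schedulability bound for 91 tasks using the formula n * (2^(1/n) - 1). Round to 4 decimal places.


Compute 2^(1/91) = 1.0076460851
Subtract 1: 1.0076460851 - 1 = 0.0076460851
Multiply by n: 91 * 0.0076460851 = 0.6957937441
Round to 4 dp: 0.6958

0.6958


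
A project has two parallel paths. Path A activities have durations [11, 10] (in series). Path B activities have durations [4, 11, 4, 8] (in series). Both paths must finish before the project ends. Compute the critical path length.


Path A total = 11 + 10 = 21
Path B total = 4 + 11 + 4 + 8 = 27
Critical path = longest path = max(21, 27) = 27

27


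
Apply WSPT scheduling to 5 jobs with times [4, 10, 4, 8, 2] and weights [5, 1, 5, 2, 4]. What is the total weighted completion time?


Compute p/w ratios and sort ascending (WSPT): [(2, 4), (4, 5), (4, 5), (8, 2), (10, 1)]
Compute weighted completion times:
  Job (p=2,w=4): C=2, w*C=4*2=8
  Job (p=4,w=5): C=6, w*C=5*6=30
  Job (p=4,w=5): C=10, w*C=5*10=50
  Job (p=8,w=2): C=18, w*C=2*18=36
  Job (p=10,w=1): C=28, w*C=1*28=28
Total weighted completion time = 152

152


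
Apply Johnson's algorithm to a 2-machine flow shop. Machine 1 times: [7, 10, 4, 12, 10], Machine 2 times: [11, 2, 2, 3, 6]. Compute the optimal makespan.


Apply Johnson's rule:
  Group 1 (a <= b): [(1, 7, 11)]
  Group 2 (a > b): [(5, 10, 6), (4, 12, 3), (2, 10, 2), (3, 4, 2)]
Optimal job order: [1, 5, 4, 2, 3]
Schedule:
  Job 1: M1 done at 7, M2 done at 18
  Job 5: M1 done at 17, M2 done at 24
  Job 4: M1 done at 29, M2 done at 32
  Job 2: M1 done at 39, M2 done at 41
  Job 3: M1 done at 43, M2 done at 45
Makespan = 45

45


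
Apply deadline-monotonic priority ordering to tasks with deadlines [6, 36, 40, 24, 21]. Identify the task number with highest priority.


Sort tasks by relative deadline (ascending):
  Task 1: deadline = 6
  Task 5: deadline = 21
  Task 4: deadline = 24
  Task 2: deadline = 36
  Task 3: deadline = 40
Priority order (highest first): [1, 5, 4, 2, 3]
Highest priority task = 1

1


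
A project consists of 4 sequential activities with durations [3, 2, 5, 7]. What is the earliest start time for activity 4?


Activity 4 starts after activities 1 through 3 complete.
Predecessor durations: [3, 2, 5]
ES = 3 + 2 + 5 = 10

10


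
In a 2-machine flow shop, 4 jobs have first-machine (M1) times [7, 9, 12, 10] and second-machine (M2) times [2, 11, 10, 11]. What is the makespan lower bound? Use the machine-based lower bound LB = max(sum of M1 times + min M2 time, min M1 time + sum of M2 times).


LB1 = sum(M1 times) + min(M2 times) = 38 + 2 = 40
LB2 = min(M1 times) + sum(M2 times) = 7 + 34 = 41
Lower bound = max(LB1, LB2) = max(40, 41) = 41

41


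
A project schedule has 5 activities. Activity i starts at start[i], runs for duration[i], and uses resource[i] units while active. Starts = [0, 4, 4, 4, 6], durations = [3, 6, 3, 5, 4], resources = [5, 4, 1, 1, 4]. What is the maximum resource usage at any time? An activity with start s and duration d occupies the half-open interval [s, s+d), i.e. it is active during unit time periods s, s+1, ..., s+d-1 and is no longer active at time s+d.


Each activity i is active on [start_i, start_i + duration_i).
Compute total resource usage per time slot:
  t=0: active resources = [5], total = 5
  t=1: active resources = [5], total = 5
  t=2: active resources = [5], total = 5
  t=3: active resources = [], total = 0
  t=4: active resources = [4, 1, 1], total = 6
  t=5: active resources = [4, 1, 1], total = 6
  t=6: active resources = [4, 1, 1, 4], total = 10
  t=7: active resources = [4, 1, 4], total = 9
  t=8: active resources = [4, 1, 4], total = 9
  t=9: active resources = [4, 4], total = 8
Peak resource demand = 10

10


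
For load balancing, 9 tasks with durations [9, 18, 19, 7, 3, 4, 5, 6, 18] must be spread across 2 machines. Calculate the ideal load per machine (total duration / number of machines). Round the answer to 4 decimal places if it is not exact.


Total processing time = 9 + 18 + 19 + 7 + 3 + 4 + 5 + 6 + 18 = 89
Number of machines = 2
Ideal balanced load = 89 / 2 = 44.5

44.5


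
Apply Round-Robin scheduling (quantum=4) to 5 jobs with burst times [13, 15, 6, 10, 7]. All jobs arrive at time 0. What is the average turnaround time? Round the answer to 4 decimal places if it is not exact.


Time quantum = 4
Execution trace:
  J1 runs 4 units, time = 4
  J2 runs 4 units, time = 8
  J3 runs 4 units, time = 12
  J4 runs 4 units, time = 16
  J5 runs 4 units, time = 20
  J1 runs 4 units, time = 24
  J2 runs 4 units, time = 28
  J3 runs 2 units, time = 30
  J4 runs 4 units, time = 34
  J5 runs 3 units, time = 37
  J1 runs 4 units, time = 41
  J2 runs 4 units, time = 45
  J4 runs 2 units, time = 47
  J1 runs 1 units, time = 48
  J2 runs 3 units, time = 51
Finish times: [48, 51, 30, 47, 37]
Average turnaround = 213/5 = 42.6

42.6


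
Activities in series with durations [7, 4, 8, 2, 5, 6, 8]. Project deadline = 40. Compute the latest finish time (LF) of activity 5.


LF(activity 5) = deadline - sum of successor durations
Successors: activities 6 through 7 with durations [6, 8]
Sum of successor durations = 14
LF = 40 - 14 = 26

26


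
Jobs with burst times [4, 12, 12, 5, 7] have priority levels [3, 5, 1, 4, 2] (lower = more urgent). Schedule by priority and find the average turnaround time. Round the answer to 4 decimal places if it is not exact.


Sort by priority (ascending = highest first):
Order: [(1, 12), (2, 7), (3, 4), (4, 5), (5, 12)]
Completion times:
  Priority 1, burst=12, C=12
  Priority 2, burst=7, C=19
  Priority 3, burst=4, C=23
  Priority 4, burst=5, C=28
  Priority 5, burst=12, C=40
Average turnaround = 122/5 = 24.4

24.4


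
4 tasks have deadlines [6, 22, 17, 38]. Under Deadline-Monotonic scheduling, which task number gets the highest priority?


Sort tasks by relative deadline (ascending):
  Task 1: deadline = 6
  Task 3: deadline = 17
  Task 2: deadline = 22
  Task 4: deadline = 38
Priority order (highest first): [1, 3, 2, 4]
Highest priority task = 1

1


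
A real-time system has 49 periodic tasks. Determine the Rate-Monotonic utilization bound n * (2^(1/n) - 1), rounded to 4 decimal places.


Compute 2^(1/49) = 1.0142463870
Subtract 1: 1.0142463870 - 1 = 0.0142463870
Multiply by n: 49 * 0.0142463870 = 0.6980729630
Round to 4 dp: 0.6981

0.6981


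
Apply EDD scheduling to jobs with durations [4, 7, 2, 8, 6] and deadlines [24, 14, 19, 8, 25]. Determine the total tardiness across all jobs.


Sort by due date (EDD order): [(8, 8), (7, 14), (2, 19), (4, 24), (6, 25)]
Compute completion times and tardiness:
  Job 1: p=8, d=8, C=8, tardiness=max(0,8-8)=0
  Job 2: p=7, d=14, C=15, tardiness=max(0,15-14)=1
  Job 3: p=2, d=19, C=17, tardiness=max(0,17-19)=0
  Job 4: p=4, d=24, C=21, tardiness=max(0,21-24)=0
  Job 5: p=6, d=25, C=27, tardiness=max(0,27-25)=2
Total tardiness = 3

3


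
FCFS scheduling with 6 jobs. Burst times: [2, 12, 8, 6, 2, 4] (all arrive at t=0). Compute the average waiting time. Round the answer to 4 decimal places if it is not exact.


FCFS order (as given): [2, 12, 8, 6, 2, 4]
Waiting times:
  Job 1: wait = 0
  Job 2: wait = 2
  Job 3: wait = 14
  Job 4: wait = 22
  Job 5: wait = 28
  Job 6: wait = 30
Sum of waiting times = 96
Average waiting time = 96/6 = 16.0

16.0


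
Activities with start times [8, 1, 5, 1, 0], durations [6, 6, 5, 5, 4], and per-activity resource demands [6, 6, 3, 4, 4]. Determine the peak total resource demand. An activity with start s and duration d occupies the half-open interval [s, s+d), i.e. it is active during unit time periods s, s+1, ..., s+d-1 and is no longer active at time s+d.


Each activity i is active on [start_i, start_i + duration_i).
Compute total resource usage per time slot:
  t=0: active resources = [4], total = 4
  t=1: active resources = [6, 4, 4], total = 14
  t=2: active resources = [6, 4, 4], total = 14
  t=3: active resources = [6, 4, 4], total = 14
  t=4: active resources = [6, 4], total = 10
  t=5: active resources = [6, 3, 4], total = 13
  t=6: active resources = [6, 3], total = 9
  t=7: active resources = [3], total = 3
  t=8: active resources = [6, 3], total = 9
  t=9: active resources = [6, 3], total = 9
  t=10: active resources = [6], total = 6
  t=11: active resources = [6], total = 6
  t=12: active resources = [6], total = 6
  t=13: active resources = [6], total = 6
Peak resource demand = 14

14


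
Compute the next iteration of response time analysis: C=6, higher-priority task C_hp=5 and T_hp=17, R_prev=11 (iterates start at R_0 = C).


R_next = C + ceil(R_prev / T_hp) * C_hp
ceil(11 / 17) = ceil(0.6471) = 1
Interference = 1 * 5 = 5
R_next = 6 + 5 = 11
R_next = R_prev, so the iteration has converged (response time = 11).

11


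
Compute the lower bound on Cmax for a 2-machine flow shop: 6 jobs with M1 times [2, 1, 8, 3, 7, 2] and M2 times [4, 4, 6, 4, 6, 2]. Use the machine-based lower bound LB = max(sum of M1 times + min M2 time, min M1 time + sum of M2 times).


LB1 = sum(M1 times) + min(M2 times) = 23 + 2 = 25
LB2 = min(M1 times) + sum(M2 times) = 1 + 26 = 27
Lower bound = max(LB1, LB2) = max(25, 27) = 27

27


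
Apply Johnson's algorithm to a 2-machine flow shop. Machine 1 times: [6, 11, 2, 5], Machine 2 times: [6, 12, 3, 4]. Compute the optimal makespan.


Apply Johnson's rule:
  Group 1 (a <= b): [(3, 2, 3), (1, 6, 6), (2, 11, 12)]
  Group 2 (a > b): [(4, 5, 4)]
Optimal job order: [3, 1, 2, 4]
Schedule:
  Job 3: M1 done at 2, M2 done at 5
  Job 1: M1 done at 8, M2 done at 14
  Job 2: M1 done at 19, M2 done at 31
  Job 4: M1 done at 24, M2 done at 35
Makespan = 35

35


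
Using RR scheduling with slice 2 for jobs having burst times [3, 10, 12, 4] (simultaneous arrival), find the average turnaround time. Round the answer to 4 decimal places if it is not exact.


Time quantum = 2
Execution trace:
  J1 runs 2 units, time = 2
  J2 runs 2 units, time = 4
  J3 runs 2 units, time = 6
  J4 runs 2 units, time = 8
  J1 runs 1 units, time = 9
  J2 runs 2 units, time = 11
  J3 runs 2 units, time = 13
  J4 runs 2 units, time = 15
  J2 runs 2 units, time = 17
  J3 runs 2 units, time = 19
  J2 runs 2 units, time = 21
  J3 runs 2 units, time = 23
  J2 runs 2 units, time = 25
  J3 runs 2 units, time = 27
  J3 runs 2 units, time = 29
Finish times: [9, 25, 29, 15]
Average turnaround = 78/4 = 19.5

19.5


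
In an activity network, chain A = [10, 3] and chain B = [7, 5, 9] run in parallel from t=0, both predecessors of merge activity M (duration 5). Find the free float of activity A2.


ES(A2) = sum of predecessors on chain A = 10
EF(A2) = ES + duration = 10 + 3 = 13
Successor of A2 is M. ES(M) = max(sum(A), sum(B)) = max(13, 21) = 21
Free float = ES(successor) - EF(current) = 21 - 13 = 8

8


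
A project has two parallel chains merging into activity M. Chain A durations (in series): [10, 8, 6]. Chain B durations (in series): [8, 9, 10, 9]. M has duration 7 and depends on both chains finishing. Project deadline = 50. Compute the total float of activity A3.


Forward pass: ES(A3) = sum of predecessors on chain A = 18
EF = ES + duration = 18 + 6 = 24
Backward pass: LF(M) = deadline = 50; LS(M) = 50 - 7 = 43
LF(A3) = LS(M) - sum(successors on chain A) = 43 - 0 = 43
LS = LF - duration = 43 - 6 = 37
Total float = LS - ES = 37 - 18 = 19

19


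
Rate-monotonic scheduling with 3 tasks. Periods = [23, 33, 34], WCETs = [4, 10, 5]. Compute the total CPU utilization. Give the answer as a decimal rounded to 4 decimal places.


Compute individual utilizations (exact fractions):
  Task 1: C/T = 4/23 (approx. 0.1739)
  Task 2: C/T = 10/33 (approx. 0.303)
  Task 3: C/T = 5/34 (approx. 0.1471)
Total utilization U = 4/23 + 10/33 + 5/34 = 16103/25806
Rounded to 4 decimal places: U = 0.6240
RM (Liu & Layland) bound for 3 tasks = 0.779763; compare with U = 16103/25806 (approx. 0.624002)
U <= bound, so schedulable by RM sufficient condition.

0.6240


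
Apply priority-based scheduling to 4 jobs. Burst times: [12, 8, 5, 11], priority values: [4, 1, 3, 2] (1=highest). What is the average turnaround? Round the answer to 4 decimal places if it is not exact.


Sort by priority (ascending = highest first):
Order: [(1, 8), (2, 11), (3, 5), (4, 12)]
Completion times:
  Priority 1, burst=8, C=8
  Priority 2, burst=11, C=19
  Priority 3, burst=5, C=24
  Priority 4, burst=12, C=36
Average turnaround = 87/4 = 21.75

21.75


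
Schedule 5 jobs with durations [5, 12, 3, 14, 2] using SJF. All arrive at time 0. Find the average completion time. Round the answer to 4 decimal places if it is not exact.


SJF order (ascending): [2, 3, 5, 12, 14]
Completion times:
  Job 1: burst=2, C=2
  Job 2: burst=3, C=5
  Job 3: burst=5, C=10
  Job 4: burst=12, C=22
  Job 5: burst=14, C=36
Average completion = 75/5 = 15.0

15.0


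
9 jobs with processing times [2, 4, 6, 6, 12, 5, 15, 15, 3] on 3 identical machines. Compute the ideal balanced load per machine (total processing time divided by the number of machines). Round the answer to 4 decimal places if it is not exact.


Total processing time = 2 + 4 + 6 + 6 + 12 + 5 + 15 + 15 + 3 = 68
Number of machines = 3
Ideal balanced load = 68 / 3 = 22.6667

22.6667


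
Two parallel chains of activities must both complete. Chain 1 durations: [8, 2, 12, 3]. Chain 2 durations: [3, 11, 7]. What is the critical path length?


Path A total = 8 + 2 + 12 + 3 = 25
Path B total = 3 + 11 + 7 = 21
Critical path = longest path = max(25, 21) = 25

25


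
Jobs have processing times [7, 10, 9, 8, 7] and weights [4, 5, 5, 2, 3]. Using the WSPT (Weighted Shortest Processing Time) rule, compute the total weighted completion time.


Compute p/w ratios and sort ascending (WSPT): [(7, 4), (9, 5), (10, 5), (7, 3), (8, 2)]
Compute weighted completion times:
  Job (p=7,w=4): C=7, w*C=4*7=28
  Job (p=9,w=5): C=16, w*C=5*16=80
  Job (p=10,w=5): C=26, w*C=5*26=130
  Job (p=7,w=3): C=33, w*C=3*33=99
  Job (p=8,w=2): C=41, w*C=2*41=82
Total weighted completion time = 419

419


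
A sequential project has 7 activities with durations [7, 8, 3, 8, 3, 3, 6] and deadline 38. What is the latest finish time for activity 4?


LF(activity 4) = deadline - sum of successor durations
Successors: activities 5 through 7 with durations [3, 3, 6]
Sum of successor durations = 12
LF = 38 - 12 = 26

26


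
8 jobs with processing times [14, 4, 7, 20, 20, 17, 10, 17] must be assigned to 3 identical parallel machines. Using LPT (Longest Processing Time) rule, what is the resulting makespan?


Sort jobs in decreasing order (LPT): [20, 20, 17, 17, 14, 10, 7, 4]
Assign each job to the least loaded machine:
  Machine 1: jobs [20, 14, 4], load = 38
  Machine 2: jobs [20, 10, 7], load = 37
  Machine 3: jobs [17, 17], load = 34
Makespan = max load = 38

38


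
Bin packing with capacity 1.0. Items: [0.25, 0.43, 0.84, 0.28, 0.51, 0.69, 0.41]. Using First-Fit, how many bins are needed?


Place items sequentially using First-Fit:
  Item 0.25 -> new Bin 1
  Item 0.43 -> Bin 1 (now 0.68)
  Item 0.84 -> new Bin 2
  Item 0.28 -> Bin 1 (now 0.96)
  Item 0.51 -> new Bin 3
  Item 0.69 -> new Bin 4
  Item 0.41 -> Bin 3 (now 0.92)
Total bins used = 4

4


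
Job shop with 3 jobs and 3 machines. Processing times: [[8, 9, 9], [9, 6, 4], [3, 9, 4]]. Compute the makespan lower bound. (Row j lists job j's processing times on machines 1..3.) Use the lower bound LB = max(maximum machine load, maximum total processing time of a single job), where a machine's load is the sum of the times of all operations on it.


Machine loads:
  Machine 1: 8 + 9 + 3 = 20
  Machine 2: 9 + 6 + 9 = 24
  Machine 3: 9 + 4 + 4 = 17
Max machine load = 24
Job totals:
  Job 1: 26
  Job 2: 19
  Job 3: 16
Max job total = 26
Lower bound = max(24, 26) = 26

26


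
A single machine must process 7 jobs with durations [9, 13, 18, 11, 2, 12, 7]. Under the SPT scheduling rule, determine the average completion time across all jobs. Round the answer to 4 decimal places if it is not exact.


Sort jobs by processing time (SPT order): [2, 7, 9, 11, 12, 13, 18]
Compute completion times sequentially:
  Job 1: processing = 2, completes at 2
  Job 2: processing = 7, completes at 9
  Job 3: processing = 9, completes at 18
  Job 4: processing = 11, completes at 29
  Job 5: processing = 12, completes at 41
  Job 6: processing = 13, completes at 54
  Job 7: processing = 18, completes at 72
Sum of completion times = 225
Average completion time = 225/7 = 32.1429

32.1429


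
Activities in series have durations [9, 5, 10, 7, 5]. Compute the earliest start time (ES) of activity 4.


Activity 4 starts after activities 1 through 3 complete.
Predecessor durations: [9, 5, 10]
ES = 9 + 5 + 10 = 24

24


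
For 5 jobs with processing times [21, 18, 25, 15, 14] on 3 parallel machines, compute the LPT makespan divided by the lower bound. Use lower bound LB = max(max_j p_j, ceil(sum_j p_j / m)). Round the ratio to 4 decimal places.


LPT order: [25, 21, 18, 15, 14]
Machine loads after assignment: [25, 35, 33]
LPT makespan = 35
Lower bound = max(max_job, ceil(total/3)) = max(25, 31) = 31
Ratio = 35 / 31 = 1.129

1.129
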